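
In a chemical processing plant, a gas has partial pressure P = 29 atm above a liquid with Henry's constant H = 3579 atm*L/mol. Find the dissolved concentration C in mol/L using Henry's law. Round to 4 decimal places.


C = P / H
C = 29 / 3579
C = 0.0081 mol/L


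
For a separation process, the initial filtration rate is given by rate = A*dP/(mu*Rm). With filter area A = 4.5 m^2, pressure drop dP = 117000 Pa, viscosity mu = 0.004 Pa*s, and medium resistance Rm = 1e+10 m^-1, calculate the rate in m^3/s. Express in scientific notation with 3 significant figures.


rate = A * dP / (mu * Rm)
rate = 4.5 * 117000 / (0.004 * 1e+10)
rate = 526500.0 / 4.000e+07
rate = 1.32e-02 m^3/s


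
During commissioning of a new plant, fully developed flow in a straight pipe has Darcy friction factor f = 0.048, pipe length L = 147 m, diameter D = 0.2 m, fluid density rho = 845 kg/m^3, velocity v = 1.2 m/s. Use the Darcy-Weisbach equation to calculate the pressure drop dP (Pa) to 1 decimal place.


dP = f * (L/D) * (rho*v^2/2)
dP = 0.048 * (147/0.2) * (845*1.2^2/2)
L/D = 735.0
rho*v^2/2 = 845*1.44/2 = 608.4
dP = 0.048 * 735.0 * 608.4
dP = 21464.4 Pa


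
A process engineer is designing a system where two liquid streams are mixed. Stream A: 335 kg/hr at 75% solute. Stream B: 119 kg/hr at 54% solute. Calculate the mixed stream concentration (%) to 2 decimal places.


Mass balance on solute: F1*x1 + F2*x2 = F3*x3
F3 = F1 + F2 = 335 + 119 = 454 kg/hr
x3 = (F1*x1 + F2*x2)/F3
x3 = (335*0.75 + 119*0.54) / 454
x3 = 69.50%


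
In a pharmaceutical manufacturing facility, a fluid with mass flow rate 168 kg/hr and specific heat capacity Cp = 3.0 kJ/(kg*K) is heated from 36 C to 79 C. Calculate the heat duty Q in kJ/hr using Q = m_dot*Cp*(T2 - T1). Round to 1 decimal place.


Q = m_dot * Cp * (T2 - T1)
Q = 168 * 3.0 * (79 - 36)
Q = 168 * 3.0 * 43
Q = 21672.0 kJ/hr


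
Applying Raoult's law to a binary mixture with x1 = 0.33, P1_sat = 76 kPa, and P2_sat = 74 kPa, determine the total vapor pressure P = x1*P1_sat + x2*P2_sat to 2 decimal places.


P = x1*P1_sat + x2*P2_sat
x2 = 1 - x1 = 1 - 0.33 = 0.67
P = 0.33*76 + 0.67*74
P = 25.08 + 49.58
P = 74.66 kPa


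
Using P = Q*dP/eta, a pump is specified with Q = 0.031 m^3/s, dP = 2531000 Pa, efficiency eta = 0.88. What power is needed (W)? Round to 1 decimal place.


P = Q * dP / eta
P = 0.031 * 2531000 / 0.88
P = 78461.0 / 0.88
P = 89160.2 W


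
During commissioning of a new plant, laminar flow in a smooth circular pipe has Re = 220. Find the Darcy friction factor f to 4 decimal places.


f = 64 / Re
f = 64 / 220
f = 0.2909


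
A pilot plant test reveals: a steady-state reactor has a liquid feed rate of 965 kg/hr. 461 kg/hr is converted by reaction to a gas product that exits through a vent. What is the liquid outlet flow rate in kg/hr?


Steady-state mass balance on the main outlet: F_out = F_in - F_removed
F_out = 965 - 461
F_out = 504 kg/hr


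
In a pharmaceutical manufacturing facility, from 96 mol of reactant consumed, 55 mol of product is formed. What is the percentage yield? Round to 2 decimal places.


Yield = (moles product / moles consumed) * 100%
Yield = (55 / 96) * 100
Yield = 0.5729 * 100
Yield = 57.29%


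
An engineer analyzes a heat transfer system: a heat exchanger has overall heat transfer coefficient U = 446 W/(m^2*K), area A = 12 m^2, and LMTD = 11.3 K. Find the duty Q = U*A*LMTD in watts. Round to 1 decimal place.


Q = U * A * LMTD
Q = 446 * 12 * 11.3
Q = 60477.6 W


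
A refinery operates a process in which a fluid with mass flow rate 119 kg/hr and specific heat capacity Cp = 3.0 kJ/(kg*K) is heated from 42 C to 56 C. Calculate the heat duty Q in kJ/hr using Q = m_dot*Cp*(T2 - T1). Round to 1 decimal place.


Q = m_dot * Cp * (T2 - T1)
Q = 119 * 3.0 * (56 - 42)
Q = 119 * 3.0 * 14
Q = 4998.0 kJ/hr


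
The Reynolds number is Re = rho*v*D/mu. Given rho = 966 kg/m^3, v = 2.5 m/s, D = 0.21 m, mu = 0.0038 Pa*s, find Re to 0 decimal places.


Re = rho * v * D / mu
Re = 966 * 2.5 * 0.21 / 0.0038
Re = 507.15 / 0.0038
Re = 133461


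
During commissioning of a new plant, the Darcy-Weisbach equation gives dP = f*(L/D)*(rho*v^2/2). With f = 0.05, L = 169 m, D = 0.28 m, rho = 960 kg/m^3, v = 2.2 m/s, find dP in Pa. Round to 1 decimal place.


dP = f * (L/D) * (rho*v^2/2)
dP = 0.05 * (169/0.28) * (960*2.2^2/2)
L/D = 603.57142857
rho*v^2/2 = 960*4.84/2 = 2323.2
dP = 0.05 * 603.57142857 * 2323.2
dP = 70110.9 Pa


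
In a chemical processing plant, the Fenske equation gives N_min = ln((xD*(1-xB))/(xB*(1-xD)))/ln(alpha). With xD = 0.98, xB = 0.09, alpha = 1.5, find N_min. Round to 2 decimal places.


N_min = ln((xD*(1-xB))/(xB*(1-xD))) / ln(alpha)
Numerator inside ln: 0.8918 / 0.0018 = 495.444444
ln(495.444444) = 6.205455
ln(alpha) = ln(1.5) = 0.405465
N_min = 6.205455 / 0.405465 = 15.30


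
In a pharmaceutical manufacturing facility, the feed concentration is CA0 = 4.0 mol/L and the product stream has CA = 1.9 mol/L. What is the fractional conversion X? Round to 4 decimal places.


X = (CA0 - CA) / CA0
X = (4.0 - 1.9) / 4.0
X = 2.1 / 4.0
X = 0.5250


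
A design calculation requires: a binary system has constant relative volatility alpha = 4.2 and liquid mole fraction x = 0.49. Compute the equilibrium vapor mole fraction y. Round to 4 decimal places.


y = alpha*x / (1 + (alpha-1)*x)
y = 4.2*0.49 / (1 + (4.2-1)*0.49)
y = 2.058 / (1 + 1.568)
y = 2.058 / 2.568
y = 0.8014


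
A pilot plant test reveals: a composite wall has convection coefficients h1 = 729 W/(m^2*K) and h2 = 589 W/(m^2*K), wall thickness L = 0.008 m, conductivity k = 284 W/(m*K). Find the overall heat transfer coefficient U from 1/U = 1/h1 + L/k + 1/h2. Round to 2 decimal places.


1/U = 1/h1 + L/k + 1/h2
1/U = 1/729 + 0.008/284 + 1/589
1/U = 0.0013717421 + 2.8169e-05 + 0.0016977929
1/U = 0.003097704
U = 322.82 W/(m^2*K)


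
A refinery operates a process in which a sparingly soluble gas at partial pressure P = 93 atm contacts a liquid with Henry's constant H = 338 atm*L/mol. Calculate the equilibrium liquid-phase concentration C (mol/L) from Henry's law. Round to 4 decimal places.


C = P / H
C = 93 / 338
C = 0.2751 mol/L


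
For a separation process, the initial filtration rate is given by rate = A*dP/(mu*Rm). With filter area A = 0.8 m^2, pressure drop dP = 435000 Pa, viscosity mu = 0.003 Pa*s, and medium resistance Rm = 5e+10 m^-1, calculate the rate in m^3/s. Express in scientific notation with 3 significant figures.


rate = A * dP / (mu * Rm)
rate = 0.8 * 435000 / (0.003 * 5e+10)
rate = 348000.0 / 1.500e+08
rate = 2.32e-03 m^3/s


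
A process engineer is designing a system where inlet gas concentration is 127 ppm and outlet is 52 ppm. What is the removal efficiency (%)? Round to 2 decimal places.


Efficiency = (G_in - G_out) / G_in * 100%
Efficiency = (127 - 52) / 127 * 100
Efficiency = 75 / 127 * 100
Efficiency = 59.06%


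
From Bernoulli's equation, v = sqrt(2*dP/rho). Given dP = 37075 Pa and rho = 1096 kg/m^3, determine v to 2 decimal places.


v = sqrt(2*dP/rho)
v = sqrt(2*37075/1096)
v = sqrt(67.655109)
v = 8.23 m/s


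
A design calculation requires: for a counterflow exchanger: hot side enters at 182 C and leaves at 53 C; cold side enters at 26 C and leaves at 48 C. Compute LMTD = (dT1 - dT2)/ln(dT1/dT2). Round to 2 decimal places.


dT1 = Th_in - Tc_out = 182 - 48 = 134
dT2 = Th_out - Tc_in = 53 - 26 = 27
LMTD = (dT1 - dT2) / ln(dT1/dT2)
LMTD = (134 - 27) / ln(134/27)
LMTD = 66.79 K


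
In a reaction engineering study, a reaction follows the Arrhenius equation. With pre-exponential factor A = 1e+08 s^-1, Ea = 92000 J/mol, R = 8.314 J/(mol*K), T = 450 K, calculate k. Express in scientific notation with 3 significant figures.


k = A * exp(-Ea/(R*T))
k = 1e+08 * exp(-92000 / (8.314 * 450))
k = 1e+08 * exp(-24.590383)
k = 2.09e-03


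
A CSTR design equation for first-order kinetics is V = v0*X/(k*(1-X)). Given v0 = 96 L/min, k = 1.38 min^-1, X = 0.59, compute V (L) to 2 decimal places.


V = v0 * X / (k * (1 - X))
V = 96 * 0.59 / (1.38 * (1 - 0.59))
V = 56.64 / (1.38 * 0.41)
V = 56.64 / 0.5658
V = 100.11 L


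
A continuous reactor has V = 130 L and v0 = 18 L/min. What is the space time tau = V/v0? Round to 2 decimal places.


tau = V / v0
tau = 130 / 18
tau = 7.22 min


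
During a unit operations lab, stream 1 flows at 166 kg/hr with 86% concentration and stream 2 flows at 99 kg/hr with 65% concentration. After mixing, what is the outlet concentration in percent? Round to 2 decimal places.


Mass balance on solute: F1*x1 + F2*x2 = F3*x3
F3 = F1 + F2 = 166 + 99 = 265 kg/hr
x3 = (F1*x1 + F2*x2)/F3
x3 = (166*0.86 + 99*0.65) / 265
x3 = 78.15%


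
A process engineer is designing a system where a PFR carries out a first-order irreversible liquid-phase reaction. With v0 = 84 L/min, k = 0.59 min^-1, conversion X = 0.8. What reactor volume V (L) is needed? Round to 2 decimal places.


V = (v0/k) * ln(1/(1-X))
V = (84/0.59) * ln(1/(1-0.8))
V = 142.372881 * ln(5.0)
V = 142.372881 * 1.609438
V = 229.14 L


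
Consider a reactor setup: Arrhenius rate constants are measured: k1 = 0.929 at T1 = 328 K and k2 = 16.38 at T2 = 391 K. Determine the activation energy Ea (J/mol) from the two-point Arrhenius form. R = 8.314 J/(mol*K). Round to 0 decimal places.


Ea = R * ln(k2/k1) / (1/T1 - 1/T2)
ln(k2/k1) = ln(16.38/0.929) = 2.8697076
1/T1 - 1/T2 = 1/328 - 1/391 = 0.000491235731
Ea = 8.314 * 2.8697076 / 0.000491235731
Ea = 48569 J/mol


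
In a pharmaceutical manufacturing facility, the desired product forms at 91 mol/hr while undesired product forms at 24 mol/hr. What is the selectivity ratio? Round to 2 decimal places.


S = desired product rate / undesired product rate
S = 91 / 24
S = 3.79


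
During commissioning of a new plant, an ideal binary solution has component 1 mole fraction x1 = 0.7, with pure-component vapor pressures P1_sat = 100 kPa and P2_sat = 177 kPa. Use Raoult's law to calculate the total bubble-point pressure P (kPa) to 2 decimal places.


P = x1*P1_sat + x2*P2_sat
x2 = 1 - x1 = 1 - 0.7 = 0.3
P = 0.7*100 + 0.3*177
P = 70.0 + 53.1
P = 123.10 kPa


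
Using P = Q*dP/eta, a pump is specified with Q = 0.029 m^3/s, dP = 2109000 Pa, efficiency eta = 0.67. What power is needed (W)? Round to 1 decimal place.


P = Q * dP / eta
P = 0.029 * 2109000 / 0.67
P = 61161.0 / 0.67
P = 91285.1 W


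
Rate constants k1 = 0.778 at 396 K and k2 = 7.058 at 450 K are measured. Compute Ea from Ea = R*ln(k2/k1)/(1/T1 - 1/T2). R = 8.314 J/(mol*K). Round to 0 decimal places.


Ea = R * ln(k2/k1) / (1/T1 - 1/T2)
ln(k2/k1) = ln(7.058/0.778) = 2.2051905
1/T1 - 1/T2 = 1/396 - 1/450 = 0.000303030303
Ea = 8.314 * 2.2051905 / 0.000303030303
Ea = 60502 J/mol


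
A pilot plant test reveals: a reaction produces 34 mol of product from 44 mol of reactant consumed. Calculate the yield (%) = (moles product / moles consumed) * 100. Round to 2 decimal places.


Yield = (moles product / moles consumed) * 100%
Yield = (34 / 44) * 100
Yield = 0.7727 * 100
Yield = 77.27%


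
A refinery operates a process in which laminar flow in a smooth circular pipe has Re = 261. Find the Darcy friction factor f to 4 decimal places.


f = 64 / Re
f = 64 / 261
f = 0.2452


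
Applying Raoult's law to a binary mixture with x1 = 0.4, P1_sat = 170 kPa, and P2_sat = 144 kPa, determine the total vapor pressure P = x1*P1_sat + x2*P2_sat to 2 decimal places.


P = x1*P1_sat + x2*P2_sat
x2 = 1 - x1 = 1 - 0.4 = 0.6
P = 0.4*170 + 0.6*144
P = 68.0 + 86.4
P = 154.40 kPa


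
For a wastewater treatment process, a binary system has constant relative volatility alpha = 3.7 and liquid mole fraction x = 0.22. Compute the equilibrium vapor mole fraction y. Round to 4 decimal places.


y = alpha*x / (1 + (alpha-1)*x)
y = 3.7*0.22 / (1 + (3.7-1)*0.22)
y = 0.814 / (1 + 0.594)
y = 0.814 / 1.594
y = 0.5107


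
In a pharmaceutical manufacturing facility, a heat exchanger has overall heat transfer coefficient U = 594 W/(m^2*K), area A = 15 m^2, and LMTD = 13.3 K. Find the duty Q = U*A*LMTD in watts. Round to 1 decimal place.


Q = U * A * LMTD
Q = 594 * 15 * 13.3
Q = 118503.0 W


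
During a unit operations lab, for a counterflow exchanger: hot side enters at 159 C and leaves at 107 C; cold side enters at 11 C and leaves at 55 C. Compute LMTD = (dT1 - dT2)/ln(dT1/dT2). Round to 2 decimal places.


dT1 = Th_in - Tc_out = 159 - 55 = 104
dT2 = Th_out - Tc_in = 107 - 11 = 96
LMTD = (dT1 - dT2) / ln(dT1/dT2)
LMTD = (104 - 96) / ln(104/96)
LMTD = 99.95 K


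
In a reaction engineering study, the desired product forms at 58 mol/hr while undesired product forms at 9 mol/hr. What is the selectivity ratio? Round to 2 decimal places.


S = desired product rate / undesired product rate
S = 58 / 9
S = 6.44


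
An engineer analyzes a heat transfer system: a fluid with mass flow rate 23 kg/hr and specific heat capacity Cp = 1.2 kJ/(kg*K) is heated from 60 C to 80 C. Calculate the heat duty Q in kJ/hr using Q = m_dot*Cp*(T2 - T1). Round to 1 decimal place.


Q = m_dot * Cp * (T2 - T1)
Q = 23 * 1.2 * (80 - 60)
Q = 23 * 1.2 * 20
Q = 552.0 kJ/hr


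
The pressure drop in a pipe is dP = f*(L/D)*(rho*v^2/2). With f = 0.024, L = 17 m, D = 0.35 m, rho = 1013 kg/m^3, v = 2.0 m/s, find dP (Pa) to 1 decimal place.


dP = f * (L/D) * (rho*v^2/2)
dP = 0.024 * (17/0.35) * (1013*2.0^2/2)
L/D = 48.57142857
rho*v^2/2 = 1013*4.0/2 = 2026.0
dP = 0.024 * 48.57142857 * 2026.0
dP = 2361.7 Pa


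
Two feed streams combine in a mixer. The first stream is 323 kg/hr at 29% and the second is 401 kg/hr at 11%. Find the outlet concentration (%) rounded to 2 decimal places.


Mass balance on solute: F1*x1 + F2*x2 = F3*x3
F3 = F1 + F2 = 323 + 401 = 724 kg/hr
x3 = (F1*x1 + F2*x2)/F3
x3 = (323*0.29 + 401*0.11) / 724
x3 = 19.03%


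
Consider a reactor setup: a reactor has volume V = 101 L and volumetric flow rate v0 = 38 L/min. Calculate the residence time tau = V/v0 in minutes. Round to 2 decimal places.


tau = V / v0
tau = 101 / 38
tau = 2.66 min


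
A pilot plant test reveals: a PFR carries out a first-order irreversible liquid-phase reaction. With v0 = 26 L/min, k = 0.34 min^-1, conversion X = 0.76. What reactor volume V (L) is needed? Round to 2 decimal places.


V = (v0/k) * ln(1/(1-X))
V = (26/0.34) * ln(1/(1-0.76))
V = 76.470588 * ln(4.166667)
V = 76.470588 * 1.427116
V = 109.13 L


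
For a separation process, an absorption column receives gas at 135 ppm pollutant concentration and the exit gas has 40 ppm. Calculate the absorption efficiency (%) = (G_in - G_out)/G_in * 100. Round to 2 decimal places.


Efficiency = (G_in - G_out) / G_in * 100%
Efficiency = (135 - 40) / 135 * 100
Efficiency = 95 / 135 * 100
Efficiency = 70.37%


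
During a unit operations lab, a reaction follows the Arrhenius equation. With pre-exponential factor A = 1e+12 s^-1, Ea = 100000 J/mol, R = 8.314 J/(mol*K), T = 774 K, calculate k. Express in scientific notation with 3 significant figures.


k = A * exp(-Ea/(R*T))
k = 1e+12 * exp(-100000 / (8.314 * 774))
k = 1e+12 * exp(-15.539929)
k = 1.78e+05


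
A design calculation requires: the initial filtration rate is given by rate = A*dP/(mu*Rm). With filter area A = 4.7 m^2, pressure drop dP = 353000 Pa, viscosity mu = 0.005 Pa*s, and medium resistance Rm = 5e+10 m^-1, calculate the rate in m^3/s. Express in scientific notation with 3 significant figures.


rate = A * dP / (mu * Rm)
rate = 4.7 * 353000 / (0.005 * 5e+10)
rate = 1659100.0 / 2.500e+08
rate = 6.64e-03 m^3/s


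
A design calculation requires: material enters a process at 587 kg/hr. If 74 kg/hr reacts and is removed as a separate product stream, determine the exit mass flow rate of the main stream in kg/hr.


Steady-state mass balance on the main outlet: F_out = F_in - F_removed
F_out = 587 - 74
F_out = 513 kg/hr


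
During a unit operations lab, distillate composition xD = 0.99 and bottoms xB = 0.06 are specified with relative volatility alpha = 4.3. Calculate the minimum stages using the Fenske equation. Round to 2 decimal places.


N_min = ln((xD*(1-xB))/(xB*(1-xD))) / ln(alpha)
Numerator inside ln: 0.9306 / 0.0006 = 1551.0
ln(1551.0) = 7.346655
ln(alpha) = ln(4.3) = 1.458615
N_min = 7.346655 / 1.458615 = 5.04


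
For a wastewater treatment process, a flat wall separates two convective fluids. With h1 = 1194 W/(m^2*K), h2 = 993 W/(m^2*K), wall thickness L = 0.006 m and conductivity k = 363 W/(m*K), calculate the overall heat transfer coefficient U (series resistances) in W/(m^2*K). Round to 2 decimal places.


1/U = 1/h1 + L/k + 1/h2
1/U = 1/1194 + 0.006/363 + 1/993
1/U = 0.0008375209 + 1.65289e-05 + 0.0010070493
1/U = 0.0018610991
U = 537.32 W/(m^2*K)


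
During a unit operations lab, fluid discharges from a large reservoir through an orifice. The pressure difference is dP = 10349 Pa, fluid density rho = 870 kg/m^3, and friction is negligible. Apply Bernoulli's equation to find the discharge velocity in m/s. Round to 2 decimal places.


v = sqrt(2*dP/rho)
v = sqrt(2*10349/870)
v = sqrt(23.790805)
v = 4.88 m/s


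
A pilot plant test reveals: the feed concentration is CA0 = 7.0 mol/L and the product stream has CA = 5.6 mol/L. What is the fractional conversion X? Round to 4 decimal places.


X = (CA0 - CA) / CA0
X = (7.0 - 5.6) / 7.0
X = 1.4 / 7.0
X = 0.2000


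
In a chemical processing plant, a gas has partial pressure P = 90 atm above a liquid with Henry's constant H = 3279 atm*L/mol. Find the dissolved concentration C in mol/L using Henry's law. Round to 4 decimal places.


C = P / H
C = 90 / 3279
C = 0.0274 mol/L


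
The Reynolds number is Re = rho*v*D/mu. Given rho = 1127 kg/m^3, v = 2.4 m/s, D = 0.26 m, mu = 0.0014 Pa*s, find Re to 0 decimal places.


Re = rho * v * D / mu
Re = 1127 * 2.4 * 0.26 / 0.0014
Re = 703.248 / 0.0014
Re = 502320


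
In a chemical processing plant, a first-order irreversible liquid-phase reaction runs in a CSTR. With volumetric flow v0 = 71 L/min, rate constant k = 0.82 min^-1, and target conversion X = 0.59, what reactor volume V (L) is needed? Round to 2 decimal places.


V = v0 * X / (k * (1 - X))
V = 71 * 0.59 / (0.82 * (1 - 0.59))
V = 41.89 / (0.82 * 0.41)
V = 41.89 / 0.3362
V = 124.60 L


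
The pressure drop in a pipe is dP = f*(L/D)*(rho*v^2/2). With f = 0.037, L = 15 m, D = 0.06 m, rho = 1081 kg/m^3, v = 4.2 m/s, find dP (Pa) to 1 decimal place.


dP = f * (L/D) * (rho*v^2/2)
dP = 0.037 * (15/0.06) * (1081*4.2^2/2)
L/D = 250.0
rho*v^2/2 = 1081*17.64/2 = 9534.42
dP = 0.037 * 250.0 * 9534.42
dP = 88193.4 Pa


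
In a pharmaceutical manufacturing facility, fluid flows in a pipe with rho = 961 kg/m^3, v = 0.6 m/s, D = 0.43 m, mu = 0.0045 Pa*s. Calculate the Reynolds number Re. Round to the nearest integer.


Re = rho * v * D / mu
Re = 961 * 0.6 * 0.43 / 0.0045
Re = 247.938 / 0.0045
Re = 55097


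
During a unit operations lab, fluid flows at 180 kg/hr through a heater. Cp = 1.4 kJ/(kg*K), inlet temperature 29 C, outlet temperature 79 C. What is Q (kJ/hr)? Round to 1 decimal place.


Q = m_dot * Cp * (T2 - T1)
Q = 180 * 1.4 * (79 - 29)
Q = 180 * 1.4 * 50
Q = 12600.0 kJ/hr


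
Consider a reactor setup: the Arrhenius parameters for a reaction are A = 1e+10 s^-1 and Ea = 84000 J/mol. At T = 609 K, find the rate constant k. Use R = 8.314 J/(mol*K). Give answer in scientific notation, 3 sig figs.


k = A * exp(-Ea/(R*T))
k = 1e+10 * exp(-84000 / (8.314 * 609))
k = 1e+10 * exp(-16.590213)
k = 6.24e+02


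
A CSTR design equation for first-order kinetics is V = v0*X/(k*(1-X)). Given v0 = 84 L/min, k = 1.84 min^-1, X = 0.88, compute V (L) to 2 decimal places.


V = v0 * X / (k * (1 - X))
V = 84 * 0.88 / (1.84 * (1 - 0.88))
V = 73.92 / (1.84 * 0.12)
V = 73.92 / 0.2208
V = 334.78 L


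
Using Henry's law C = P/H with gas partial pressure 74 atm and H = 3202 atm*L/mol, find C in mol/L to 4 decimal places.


C = P / H
C = 74 / 3202
C = 0.0231 mol/L


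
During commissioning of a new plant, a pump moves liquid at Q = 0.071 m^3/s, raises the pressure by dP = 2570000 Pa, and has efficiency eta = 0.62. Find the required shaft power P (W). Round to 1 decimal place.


P = Q * dP / eta
P = 0.071 * 2570000 / 0.62
P = 182470.0 / 0.62
P = 294306.5 W


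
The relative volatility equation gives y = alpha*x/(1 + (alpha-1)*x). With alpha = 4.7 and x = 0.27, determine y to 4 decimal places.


y = alpha*x / (1 + (alpha-1)*x)
y = 4.7*0.27 / (1 + (4.7-1)*0.27)
y = 1.269 / (1 + 0.999)
y = 1.269 / 1.999
y = 0.6348


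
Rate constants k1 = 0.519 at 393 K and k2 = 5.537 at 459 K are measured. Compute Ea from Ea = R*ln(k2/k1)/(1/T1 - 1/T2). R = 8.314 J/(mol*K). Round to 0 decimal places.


Ea = R * ln(k2/k1) / (1/T1 - 1/T2)
ln(k2/k1) = ln(5.537/0.519) = 2.3673042
1/T1 - 1/T2 = 1/393 - 1/459 = 0.000365880025
Ea = 8.314 * 2.3673042 / 0.000365880025
Ea = 53793 J/mol


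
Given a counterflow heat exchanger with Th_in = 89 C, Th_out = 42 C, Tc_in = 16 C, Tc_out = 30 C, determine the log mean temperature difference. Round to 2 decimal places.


dT1 = Th_in - Tc_out = 89 - 30 = 59
dT2 = Th_out - Tc_in = 42 - 16 = 26
LMTD = (dT1 - dT2) / ln(dT1/dT2)
LMTD = (59 - 26) / ln(59/26)
LMTD = 40.27 K


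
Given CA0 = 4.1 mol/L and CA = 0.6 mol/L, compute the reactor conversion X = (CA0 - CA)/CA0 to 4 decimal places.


X = (CA0 - CA) / CA0
X = (4.1 - 0.6) / 4.1
X = 3.5 / 4.1
X = 0.8537


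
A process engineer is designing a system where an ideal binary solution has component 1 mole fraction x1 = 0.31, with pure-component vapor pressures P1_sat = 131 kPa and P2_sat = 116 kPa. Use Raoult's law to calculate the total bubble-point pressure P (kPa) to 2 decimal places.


P = x1*P1_sat + x2*P2_sat
x2 = 1 - x1 = 1 - 0.31 = 0.69
P = 0.31*131 + 0.69*116
P = 40.61 + 80.04
P = 120.65 kPa


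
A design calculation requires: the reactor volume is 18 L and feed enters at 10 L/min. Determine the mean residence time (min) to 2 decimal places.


tau = V / v0
tau = 18 / 10
tau = 1.80 min


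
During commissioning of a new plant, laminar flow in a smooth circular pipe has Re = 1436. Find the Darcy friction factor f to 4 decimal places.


f = 64 / Re
f = 64 / 1436
f = 0.0446


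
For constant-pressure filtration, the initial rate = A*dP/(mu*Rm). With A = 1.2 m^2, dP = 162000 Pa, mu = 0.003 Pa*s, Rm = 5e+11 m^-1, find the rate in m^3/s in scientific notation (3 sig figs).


rate = A * dP / (mu * Rm)
rate = 1.2 * 162000 / (0.003 * 5e+11)
rate = 194400.0 / 1.500e+09
rate = 1.30e-04 m^3/s


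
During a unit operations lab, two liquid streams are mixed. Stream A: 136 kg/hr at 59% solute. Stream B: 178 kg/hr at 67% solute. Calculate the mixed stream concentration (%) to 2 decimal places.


Mass balance on solute: F1*x1 + F2*x2 = F3*x3
F3 = F1 + F2 = 136 + 178 = 314 kg/hr
x3 = (F1*x1 + F2*x2)/F3
x3 = (136*0.59 + 178*0.67) / 314
x3 = 63.54%


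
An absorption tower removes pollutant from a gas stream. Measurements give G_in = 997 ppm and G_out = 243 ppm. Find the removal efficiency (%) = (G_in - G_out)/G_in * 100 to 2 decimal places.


Efficiency = (G_in - G_out) / G_in * 100%
Efficiency = (997 - 243) / 997 * 100
Efficiency = 754 / 997 * 100
Efficiency = 75.63%


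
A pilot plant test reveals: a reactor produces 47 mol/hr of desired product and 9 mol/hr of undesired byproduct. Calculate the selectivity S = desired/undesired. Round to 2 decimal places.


S = desired product rate / undesired product rate
S = 47 / 9
S = 5.22


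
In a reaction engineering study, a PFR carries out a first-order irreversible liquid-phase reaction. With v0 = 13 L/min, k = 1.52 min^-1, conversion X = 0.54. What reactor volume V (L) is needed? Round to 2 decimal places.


V = (v0/k) * ln(1/(1-X))
V = (13/1.52) * ln(1/(1-0.54))
V = 8.552632 * ln(2.173913)
V = 8.552632 * 0.776529
V = 6.64 L


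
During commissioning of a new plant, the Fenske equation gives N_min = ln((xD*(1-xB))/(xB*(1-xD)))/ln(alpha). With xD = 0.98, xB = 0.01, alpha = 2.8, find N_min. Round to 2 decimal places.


N_min = ln((xD*(1-xB))/(xB*(1-xD))) / ln(alpha)
Numerator inside ln: 0.9702 / 0.0002 = 4851.0
ln(4851.0) = 8.48694
ln(alpha) = ln(2.8) = 1.029619
N_min = 8.48694 / 1.029619 = 8.24


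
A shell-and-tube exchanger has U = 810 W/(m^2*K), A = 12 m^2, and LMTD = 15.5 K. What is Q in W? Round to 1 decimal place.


Q = U * A * LMTD
Q = 810 * 12 * 15.5
Q = 150660.0 W


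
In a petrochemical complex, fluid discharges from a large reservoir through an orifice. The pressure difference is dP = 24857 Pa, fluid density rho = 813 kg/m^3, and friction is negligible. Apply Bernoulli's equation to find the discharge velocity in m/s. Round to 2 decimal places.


v = sqrt(2*dP/rho)
v = sqrt(2*24857/813)
v = sqrt(61.148831)
v = 7.82 m/s


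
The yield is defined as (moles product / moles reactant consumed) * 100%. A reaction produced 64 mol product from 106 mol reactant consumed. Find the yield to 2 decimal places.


Yield = (moles product / moles consumed) * 100%
Yield = (64 / 106) * 100
Yield = 0.6038 * 100
Yield = 60.38%


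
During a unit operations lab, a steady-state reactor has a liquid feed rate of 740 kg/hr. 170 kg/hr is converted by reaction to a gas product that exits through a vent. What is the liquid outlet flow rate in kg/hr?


Steady-state mass balance on the main outlet: F_out = F_in - F_removed
F_out = 740 - 170
F_out = 570 kg/hr


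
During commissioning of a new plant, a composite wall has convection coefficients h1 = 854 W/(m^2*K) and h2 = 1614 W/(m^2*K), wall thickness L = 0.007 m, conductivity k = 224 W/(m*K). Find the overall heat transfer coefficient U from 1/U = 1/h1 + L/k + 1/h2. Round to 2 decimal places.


1/U = 1/h1 + L/k + 1/h2
1/U = 1/854 + 0.007/224 + 1/1614
1/U = 0.0011709602 + 3.125e-05 + 0.0006195787
1/U = 0.0018217889
U = 548.91 W/(m^2*K)


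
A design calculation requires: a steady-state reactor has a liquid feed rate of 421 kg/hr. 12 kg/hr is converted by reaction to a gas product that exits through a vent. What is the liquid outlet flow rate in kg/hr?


Steady-state mass balance on the main outlet: F_out = F_in - F_removed
F_out = 421 - 12
F_out = 409 kg/hr


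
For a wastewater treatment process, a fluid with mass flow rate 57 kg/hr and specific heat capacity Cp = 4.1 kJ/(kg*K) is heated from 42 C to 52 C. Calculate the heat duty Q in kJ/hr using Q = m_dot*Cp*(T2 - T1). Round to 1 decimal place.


Q = m_dot * Cp * (T2 - T1)
Q = 57 * 4.1 * (52 - 42)
Q = 57 * 4.1 * 10
Q = 2337.0 kJ/hr


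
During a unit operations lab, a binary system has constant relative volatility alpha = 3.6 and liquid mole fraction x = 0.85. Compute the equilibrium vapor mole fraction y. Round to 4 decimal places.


y = alpha*x / (1 + (alpha-1)*x)
y = 3.6*0.85 / (1 + (3.6-1)*0.85)
y = 3.06 / (1 + 2.21)
y = 3.06 / 3.21
y = 0.9533


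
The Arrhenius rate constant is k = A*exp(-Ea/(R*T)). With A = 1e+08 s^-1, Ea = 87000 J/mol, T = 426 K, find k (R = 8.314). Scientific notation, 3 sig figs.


k = A * exp(-Ea/(R*T))
k = 1e+08 * exp(-87000 / (8.314 * 426))
k = 1e+08 * exp(-24.564031)
k = 2.15e-03


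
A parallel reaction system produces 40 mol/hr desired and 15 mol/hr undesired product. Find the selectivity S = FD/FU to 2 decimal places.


S = desired product rate / undesired product rate
S = 40 / 15
S = 2.67


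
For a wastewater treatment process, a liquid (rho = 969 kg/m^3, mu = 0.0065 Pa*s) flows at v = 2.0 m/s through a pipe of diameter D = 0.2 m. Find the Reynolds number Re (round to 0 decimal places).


Re = rho * v * D / mu
Re = 969 * 2.0 * 0.2 / 0.0065
Re = 387.6 / 0.0065
Re = 59631


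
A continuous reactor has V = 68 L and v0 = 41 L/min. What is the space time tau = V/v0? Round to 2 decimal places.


tau = V / v0
tau = 68 / 41
tau = 1.66 min


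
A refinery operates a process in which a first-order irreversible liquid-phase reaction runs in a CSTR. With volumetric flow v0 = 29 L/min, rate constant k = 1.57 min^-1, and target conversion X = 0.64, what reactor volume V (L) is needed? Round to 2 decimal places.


V = v0 * X / (k * (1 - X))
V = 29 * 0.64 / (1.57 * (1 - 0.64))
V = 18.56 / (1.57 * 0.36)
V = 18.56 / 0.5652
V = 32.84 L


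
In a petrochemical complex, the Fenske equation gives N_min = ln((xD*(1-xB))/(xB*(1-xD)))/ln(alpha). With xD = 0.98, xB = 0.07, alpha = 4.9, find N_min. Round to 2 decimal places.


N_min = ln((xD*(1-xB))/(xB*(1-xD))) / ln(alpha)
Numerator inside ln: 0.9114 / 0.0014 = 651.0
ln(651.0) = 6.47851
ln(alpha) = ln(4.9) = 1.589235
N_min = 6.47851 / 1.589235 = 4.08


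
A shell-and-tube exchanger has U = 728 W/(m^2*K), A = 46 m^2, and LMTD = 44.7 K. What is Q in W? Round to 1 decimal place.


Q = U * A * LMTD
Q = 728 * 46 * 44.7
Q = 1496913.6 W


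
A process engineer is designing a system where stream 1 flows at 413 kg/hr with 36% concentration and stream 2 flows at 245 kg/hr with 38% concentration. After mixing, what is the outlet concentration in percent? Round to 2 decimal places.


Mass balance on solute: F1*x1 + F2*x2 = F3*x3
F3 = F1 + F2 = 413 + 245 = 658 kg/hr
x3 = (F1*x1 + F2*x2)/F3
x3 = (413*0.36 + 245*0.38) / 658
x3 = 36.74%


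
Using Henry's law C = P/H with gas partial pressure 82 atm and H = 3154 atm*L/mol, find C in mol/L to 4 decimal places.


C = P / H
C = 82 / 3154
C = 0.0260 mol/L


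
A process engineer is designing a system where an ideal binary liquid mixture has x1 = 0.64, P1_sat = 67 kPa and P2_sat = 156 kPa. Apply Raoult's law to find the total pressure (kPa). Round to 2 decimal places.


P = x1*P1_sat + x2*P2_sat
x2 = 1 - x1 = 1 - 0.64 = 0.36
P = 0.64*67 + 0.36*156
P = 42.88 + 56.16
P = 99.04 kPa


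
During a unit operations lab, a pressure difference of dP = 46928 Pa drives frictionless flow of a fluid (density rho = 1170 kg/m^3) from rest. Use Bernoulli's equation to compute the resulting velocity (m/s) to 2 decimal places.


v = sqrt(2*dP/rho)
v = sqrt(2*46928/1170)
v = sqrt(80.218803)
v = 8.96 m/s


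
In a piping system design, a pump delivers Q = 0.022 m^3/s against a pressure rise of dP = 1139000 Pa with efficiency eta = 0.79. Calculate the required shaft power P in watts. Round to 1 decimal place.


P = Q * dP / eta
P = 0.022 * 1139000 / 0.79
P = 25058.0 / 0.79
P = 31719.0 W


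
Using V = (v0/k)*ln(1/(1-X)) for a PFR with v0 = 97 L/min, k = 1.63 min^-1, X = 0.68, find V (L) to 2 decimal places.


V = (v0/k) * ln(1/(1-X))
V = (97/1.63) * ln(1/(1-0.68))
V = 59.509202 * ln(3.125)
V = 59.509202 * 1.139434
V = 67.81 L


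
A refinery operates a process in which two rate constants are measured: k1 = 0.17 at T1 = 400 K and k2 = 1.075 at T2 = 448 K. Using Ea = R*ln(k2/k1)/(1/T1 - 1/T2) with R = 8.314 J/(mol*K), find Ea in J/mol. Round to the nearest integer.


Ea = R * ln(k2/k1) / (1/T1 - 1/T2)
ln(k2/k1) = ln(1.075/0.17) = 1.8442775
1/T1 - 1/T2 = 1/400 - 1/448 = 0.000267857143
Ea = 8.314 * 1.8442775 / 0.000267857143
Ea = 57244 J/mol


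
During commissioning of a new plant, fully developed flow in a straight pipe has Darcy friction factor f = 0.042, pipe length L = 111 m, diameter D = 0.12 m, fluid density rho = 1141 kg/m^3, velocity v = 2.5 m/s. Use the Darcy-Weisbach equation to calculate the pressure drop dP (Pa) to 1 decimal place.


dP = f * (L/D) * (rho*v^2/2)
dP = 0.042 * (111/0.12) * (1141*2.5^2/2)
L/D = 925.0
rho*v^2/2 = 1141*6.25/2 = 3565.625
dP = 0.042 * 925.0 * 3565.625
dP = 138524.5 Pa


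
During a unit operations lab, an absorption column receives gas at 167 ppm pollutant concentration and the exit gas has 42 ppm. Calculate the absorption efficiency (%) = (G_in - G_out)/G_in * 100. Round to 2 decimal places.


Efficiency = (G_in - G_out) / G_in * 100%
Efficiency = (167 - 42) / 167 * 100
Efficiency = 125 / 167 * 100
Efficiency = 74.85%


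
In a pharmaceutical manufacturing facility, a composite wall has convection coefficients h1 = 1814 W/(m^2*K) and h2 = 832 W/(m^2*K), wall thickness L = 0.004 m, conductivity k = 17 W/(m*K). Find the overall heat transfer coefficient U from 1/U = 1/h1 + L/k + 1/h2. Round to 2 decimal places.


1/U = 1/h1 + L/k + 1/h2
1/U = 1/1814 + 0.004/17 + 1/832
1/U = 0.0005512679 + 0.0002352941 + 0.0012019231
1/U = 0.0019884851
U = 502.90 W/(m^2*K)


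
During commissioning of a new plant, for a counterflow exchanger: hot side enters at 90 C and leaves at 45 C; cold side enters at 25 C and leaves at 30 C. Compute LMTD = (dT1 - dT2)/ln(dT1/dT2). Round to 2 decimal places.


dT1 = Th_in - Tc_out = 90 - 30 = 60
dT2 = Th_out - Tc_in = 45 - 25 = 20
LMTD = (dT1 - dT2) / ln(dT1/dT2)
LMTD = (60 - 20) / ln(60/20)
LMTD = 36.41 K


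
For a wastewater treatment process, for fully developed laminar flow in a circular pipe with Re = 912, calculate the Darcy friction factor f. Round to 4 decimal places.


f = 64 / Re
f = 64 / 912
f = 0.0702


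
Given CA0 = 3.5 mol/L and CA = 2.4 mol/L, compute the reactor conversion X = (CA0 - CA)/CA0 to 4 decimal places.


X = (CA0 - CA) / CA0
X = (3.5 - 2.4) / 3.5
X = 1.1 / 3.5
X = 0.3143


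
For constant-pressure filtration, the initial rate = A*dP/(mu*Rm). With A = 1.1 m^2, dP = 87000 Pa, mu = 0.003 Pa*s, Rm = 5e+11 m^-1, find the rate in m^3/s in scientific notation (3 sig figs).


rate = A * dP / (mu * Rm)
rate = 1.1 * 87000 / (0.003 * 5e+11)
rate = 95700.0 / 1.500e+09
rate = 6.38e-05 m^3/s


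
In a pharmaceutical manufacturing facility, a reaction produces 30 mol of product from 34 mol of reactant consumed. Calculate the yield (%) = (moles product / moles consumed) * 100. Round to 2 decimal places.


Yield = (moles product / moles consumed) * 100%
Yield = (30 / 34) * 100
Yield = 0.8824 * 100
Yield = 88.24%


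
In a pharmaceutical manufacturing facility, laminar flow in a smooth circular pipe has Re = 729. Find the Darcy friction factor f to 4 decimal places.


f = 64 / Re
f = 64 / 729
f = 0.0878


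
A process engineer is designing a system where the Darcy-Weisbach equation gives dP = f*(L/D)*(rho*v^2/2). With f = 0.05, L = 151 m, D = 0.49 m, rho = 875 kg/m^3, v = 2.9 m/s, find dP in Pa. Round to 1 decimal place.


dP = f * (L/D) * (rho*v^2/2)
dP = 0.05 * (151/0.49) * (875*2.9^2/2)
L/D = 308.16326531
rho*v^2/2 = 875*8.41/2 = 3679.375
dP = 0.05 * 308.16326531 * 3679.375
dP = 56692.4 Pa


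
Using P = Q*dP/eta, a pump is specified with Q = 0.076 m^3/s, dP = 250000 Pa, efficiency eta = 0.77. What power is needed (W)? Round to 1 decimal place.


P = Q * dP / eta
P = 0.076 * 250000 / 0.77
P = 19000.0 / 0.77
P = 24675.3 W


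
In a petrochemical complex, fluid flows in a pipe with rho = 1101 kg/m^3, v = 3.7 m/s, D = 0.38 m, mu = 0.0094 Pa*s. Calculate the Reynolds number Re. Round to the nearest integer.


Re = rho * v * D / mu
Re = 1101 * 3.7 * 0.38 / 0.0094
Re = 1548.006 / 0.0094
Re = 164681


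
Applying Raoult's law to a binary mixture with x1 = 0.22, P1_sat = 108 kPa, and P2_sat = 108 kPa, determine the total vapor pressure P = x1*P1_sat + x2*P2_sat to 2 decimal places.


P = x1*P1_sat + x2*P2_sat
x2 = 1 - x1 = 1 - 0.22 = 0.78
P = 0.22*108 + 0.78*108
P = 23.76 + 84.24
P = 108.00 kPa


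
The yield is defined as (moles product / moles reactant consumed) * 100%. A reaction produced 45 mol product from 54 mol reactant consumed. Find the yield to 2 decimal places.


Yield = (moles product / moles consumed) * 100%
Yield = (45 / 54) * 100
Yield = 0.8333 * 100
Yield = 83.33%


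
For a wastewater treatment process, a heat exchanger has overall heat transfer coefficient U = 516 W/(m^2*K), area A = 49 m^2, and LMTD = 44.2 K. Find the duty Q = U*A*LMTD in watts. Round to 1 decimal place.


Q = U * A * LMTD
Q = 516 * 49 * 44.2
Q = 1117552.8 W


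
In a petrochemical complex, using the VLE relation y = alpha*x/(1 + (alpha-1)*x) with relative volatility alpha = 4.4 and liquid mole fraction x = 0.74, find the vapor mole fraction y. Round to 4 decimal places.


y = alpha*x / (1 + (alpha-1)*x)
y = 4.4*0.74 / (1 + (4.4-1)*0.74)
y = 3.256 / (1 + 2.516)
y = 3.256 / 3.516
y = 0.9261


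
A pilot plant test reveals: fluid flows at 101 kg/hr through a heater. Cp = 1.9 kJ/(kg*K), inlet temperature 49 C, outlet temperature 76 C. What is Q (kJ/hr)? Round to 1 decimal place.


Q = m_dot * Cp * (T2 - T1)
Q = 101 * 1.9 * (76 - 49)
Q = 101 * 1.9 * 27
Q = 5181.3 kJ/hr


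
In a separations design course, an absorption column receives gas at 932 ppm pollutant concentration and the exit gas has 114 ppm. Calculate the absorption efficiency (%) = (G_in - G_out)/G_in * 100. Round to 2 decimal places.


Efficiency = (G_in - G_out) / G_in * 100%
Efficiency = (932 - 114) / 932 * 100
Efficiency = 818 / 932 * 100
Efficiency = 87.77%


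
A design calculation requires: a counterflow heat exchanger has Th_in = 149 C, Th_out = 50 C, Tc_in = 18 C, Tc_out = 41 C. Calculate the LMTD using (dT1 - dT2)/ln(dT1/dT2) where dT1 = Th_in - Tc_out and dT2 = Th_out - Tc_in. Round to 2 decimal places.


dT1 = Th_in - Tc_out = 149 - 41 = 108
dT2 = Th_out - Tc_in = 50 - 18 = 32
LMTD = (dT1 - dT2) / ln(dT1/dT2)
LMTD = (108 - 32) / ln(108/32)
LMTD = 62.48 K


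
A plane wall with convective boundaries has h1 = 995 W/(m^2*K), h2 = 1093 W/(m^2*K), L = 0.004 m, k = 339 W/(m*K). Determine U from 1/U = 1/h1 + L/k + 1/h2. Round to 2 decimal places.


1/U = 1/h1 + L/k + 1/h2
1/U = 1/995 + 0.004/339 + 1/1093
1/U = 0.0010050251 + 1.17994e-05 + 0.0009149131
1/U = 0.0019317376
U = 517.67 W/(m^2*K)


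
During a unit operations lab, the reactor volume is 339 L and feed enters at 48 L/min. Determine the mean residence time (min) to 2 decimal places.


tau = V / v0
tau = 339 / 48
tau = 7.06 min


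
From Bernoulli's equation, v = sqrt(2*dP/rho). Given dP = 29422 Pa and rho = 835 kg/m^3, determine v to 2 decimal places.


v = sqrt(2*dP/rho)
v = sqrt(2*29422/835)
v = sqrt(70.471856)
v = 8.39 m/s


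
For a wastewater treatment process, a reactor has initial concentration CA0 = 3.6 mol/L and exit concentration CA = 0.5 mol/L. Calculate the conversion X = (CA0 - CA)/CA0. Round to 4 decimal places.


X = (CA0 - CA) / CA0
X = (3.6 - 0.5) / 3.6
X = 3.1 / 3.6
X = 0.8611


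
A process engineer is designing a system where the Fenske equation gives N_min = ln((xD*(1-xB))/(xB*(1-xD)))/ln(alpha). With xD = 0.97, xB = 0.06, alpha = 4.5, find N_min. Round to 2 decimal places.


N_min = ln((xD*(1-xB))/(xB*(1-xD))) / ln(alpha)
Numerator inside ln: 0.9118 / 0.0018 = 506.555556
ln(506.555556) = 6.227634
ln(alpha) = ln(4.5) = 1.504077
N_min = 6.227634 / 1.504077 = 4.14


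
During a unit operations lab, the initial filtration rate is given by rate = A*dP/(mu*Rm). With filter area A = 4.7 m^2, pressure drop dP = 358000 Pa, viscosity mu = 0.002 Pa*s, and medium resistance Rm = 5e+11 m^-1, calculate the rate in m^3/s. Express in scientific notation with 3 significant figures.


rate = A * dP / (mu * Rm)
rate = 4.7 * 358000 / (0.002 * 5e+11)
rate = 1682600.0 / 1.000e+09
rate = 1.68e-03 m^3/s


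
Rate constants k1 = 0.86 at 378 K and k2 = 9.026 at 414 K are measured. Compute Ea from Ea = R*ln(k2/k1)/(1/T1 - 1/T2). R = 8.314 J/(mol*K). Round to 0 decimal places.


Ea = R * ln(k2/k1) / (1/T1 - 1/T2)
ln(k2/k1) = ln(9.026/0.86) = 2.3509322
1/T1 - 1/T2 = 1/378 - 1/414 = 0.000230043708
Ea = 8.314 * 2.3509322 / 0.000230043708
Ea = 84965 J/mol


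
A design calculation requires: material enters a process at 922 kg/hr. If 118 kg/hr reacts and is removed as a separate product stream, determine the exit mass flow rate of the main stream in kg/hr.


Steady-state mass balance on the main outlet: F_out = F_in - F_removed
F_out = 922 - 118
F_out = 804 kg/hr


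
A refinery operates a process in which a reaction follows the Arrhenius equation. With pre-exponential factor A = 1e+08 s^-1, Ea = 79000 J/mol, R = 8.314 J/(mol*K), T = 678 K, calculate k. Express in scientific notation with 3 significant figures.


k = A * exp(-Ea/(R*T))
k = 1e+08 * exp(-79000 / (8.314 * 678))
k = 1e+08 * exp(-14.014815)
k = 8.19e+01
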